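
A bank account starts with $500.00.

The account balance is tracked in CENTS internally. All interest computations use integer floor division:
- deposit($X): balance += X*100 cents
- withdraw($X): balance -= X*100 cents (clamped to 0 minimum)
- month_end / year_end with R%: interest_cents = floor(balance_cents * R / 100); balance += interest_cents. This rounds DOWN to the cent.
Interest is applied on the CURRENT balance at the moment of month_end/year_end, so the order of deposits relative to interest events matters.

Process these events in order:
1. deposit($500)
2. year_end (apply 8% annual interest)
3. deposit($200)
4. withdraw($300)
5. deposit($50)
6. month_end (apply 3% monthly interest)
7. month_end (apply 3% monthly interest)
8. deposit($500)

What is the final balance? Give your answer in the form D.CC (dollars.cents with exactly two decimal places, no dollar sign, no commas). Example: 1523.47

Answer: 1592.72

Derivation:
After 1 (deposit($500)): balance=$1000.00 total_interest=$0.00
After 2 (year_end (apply 8% annual interest)): balance=$1080.00 total_interest=$80.00
After 3 (deposit($200)): balance=$1280.00 total_interest=$80.00
After 4 (withdraw($300)): balance=$980.00 total_interest=$80.00
After 5 (deposit($50)): balance=$1030.00 total_interest=$80.00
After 6 (month_end (apply 3% monthly interest)): balance=$1060.90 total_interest=$110.90
After 7 (month_end (apply 3% monthly interest)): balance=$1092.72 total_interest=$142.72
After 8 (deposit($500)): balance=$1592.72 total_interest=$142.72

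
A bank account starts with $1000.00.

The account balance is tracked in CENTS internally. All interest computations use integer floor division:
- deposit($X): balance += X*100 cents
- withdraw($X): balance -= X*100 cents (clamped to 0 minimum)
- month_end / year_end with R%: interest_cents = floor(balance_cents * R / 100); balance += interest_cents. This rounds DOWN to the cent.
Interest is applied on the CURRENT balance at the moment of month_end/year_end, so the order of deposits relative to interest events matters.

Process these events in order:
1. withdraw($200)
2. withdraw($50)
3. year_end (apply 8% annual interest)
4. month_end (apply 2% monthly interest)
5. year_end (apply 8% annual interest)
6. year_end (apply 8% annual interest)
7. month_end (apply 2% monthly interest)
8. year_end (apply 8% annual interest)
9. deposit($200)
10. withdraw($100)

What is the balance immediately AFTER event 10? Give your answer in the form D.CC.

After 1 (withdraw($200)): balance=$800.00 total_interest=$0.00
After 2 (withdraw($50)): balance=$750.00 total_interest=$0.00
After 3 (year_end (apply 8% annual interest)): balance=$810.00 total_interest=$60.00
After 4 (month_end (apply 2% monthly interest)): balance=$826.20 total_interest=$76.20
After 5 (year_end (apply 8% annual interest)): balance=$892.29 total_interest=$142.29
After 6 (year_end (apply 8% annual interest)): balance=$963.67 total_interest=$213.67
After 7 (month_end (apply 2% monthly interest)): balance=$982.94 total_interest=$232.94
After 8 (year_end (apply 8% annual interest)): balance=$1061.57 total_interest=$311.57
After 9 (deposit($200)): balance=$1261.57 total_interest=$311.57
After 10 (withdraw($100)): balance=$1161.57 total_interest=$311.57

Answer: 1161.57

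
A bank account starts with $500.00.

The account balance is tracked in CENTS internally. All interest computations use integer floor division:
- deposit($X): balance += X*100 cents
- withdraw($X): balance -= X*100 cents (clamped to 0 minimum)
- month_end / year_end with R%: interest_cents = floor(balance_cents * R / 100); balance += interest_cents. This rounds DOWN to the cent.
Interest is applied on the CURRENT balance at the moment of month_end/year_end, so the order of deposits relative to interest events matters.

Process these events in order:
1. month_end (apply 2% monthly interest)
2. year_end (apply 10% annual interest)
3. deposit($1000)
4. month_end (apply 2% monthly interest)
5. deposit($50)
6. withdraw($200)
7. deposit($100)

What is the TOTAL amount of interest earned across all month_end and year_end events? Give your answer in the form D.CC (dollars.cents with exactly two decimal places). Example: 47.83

After 1 (month_end (apply 2% monthly interest)): balance=$510.00 total_interest=$10.00
After 2 (year_end (apply 10% annual interest)): balance=$561.00 total_interest=$61.00
After 3 (deposit($1000)): balance=$1561.00 total_interest=$61.00
After 4 (month_end (apply 2% monthly interest)): balance=$1592.22 total_interest=$92.22
After 5 (deposit($50)): balance=$1642.22 total_interest=$92.22
After 6 (withdraw($200)): balance=$1442.22 total_interest=$92.22
After 7 (deposit($100)): balance=$1542.22 total_interest=$92.22

Answer: 92.22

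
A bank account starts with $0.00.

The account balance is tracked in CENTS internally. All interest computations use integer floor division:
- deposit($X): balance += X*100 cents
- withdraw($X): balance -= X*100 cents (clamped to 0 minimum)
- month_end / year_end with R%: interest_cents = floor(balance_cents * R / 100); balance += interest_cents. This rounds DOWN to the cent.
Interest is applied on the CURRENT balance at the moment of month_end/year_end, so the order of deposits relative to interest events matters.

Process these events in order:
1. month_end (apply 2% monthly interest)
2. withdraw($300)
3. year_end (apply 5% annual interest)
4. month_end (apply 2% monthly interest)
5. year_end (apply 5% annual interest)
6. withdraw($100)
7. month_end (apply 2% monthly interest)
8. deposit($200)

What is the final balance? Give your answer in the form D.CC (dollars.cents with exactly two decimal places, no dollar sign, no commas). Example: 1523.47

After 1 (month_end (apply 2% monthly interest)): balance=$0.00 total_interest=$0.00
After 2 (withdraw($300)): balance=$0.00 total_interest=$0.00
After 3 (year_end (apply 5% annual interest)): balance=$0.00 total_interest=$0.00
After 4 (month_end (apply 2% monthly interest)): balance=$0.00 total_interest=$0.00
After 5 (year_end (apply 5% annual interest)): balance=$0.00 total_interest=$0.00
After 6 (withdraw($100)): balance=$0.00 total_interest=$0.00
After 7 (month_end (apply 2% monthly interest)): balance=$0.00 total_interest=$0.00
After 8 (deposit($200)): balance=$200.00 total_interest=$0.00

Answer: 200.00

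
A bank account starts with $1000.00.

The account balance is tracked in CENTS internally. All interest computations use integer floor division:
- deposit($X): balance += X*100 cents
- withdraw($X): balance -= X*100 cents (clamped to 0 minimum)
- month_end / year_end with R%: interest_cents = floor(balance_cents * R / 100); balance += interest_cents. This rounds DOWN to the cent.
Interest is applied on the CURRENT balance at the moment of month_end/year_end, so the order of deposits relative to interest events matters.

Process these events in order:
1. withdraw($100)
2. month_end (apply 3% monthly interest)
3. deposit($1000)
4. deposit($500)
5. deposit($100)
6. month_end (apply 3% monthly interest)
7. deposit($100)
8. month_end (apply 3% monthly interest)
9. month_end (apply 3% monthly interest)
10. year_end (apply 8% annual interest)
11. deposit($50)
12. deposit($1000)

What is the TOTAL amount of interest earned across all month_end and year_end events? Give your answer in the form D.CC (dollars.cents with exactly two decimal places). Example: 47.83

Answer: 496.79

Derivation:
After 1 (withdraw($100)): balance=$900.00 total_interest=$0.00
After 2 (month_end (apply 3% monthly interest)): balance=$927.00 total_interest=$27.00
After 3 (deposit($1000)): balance=$1927.00 total_interest=$27.00
After 4 (deposit($500)): balance=$2427.00 total_interest=$27.00
After 5 (deposit($100)): balance=$2527.00 total_interest=$27.00
After 6 (month_end (apply 3% monthly interest)): balance=$2602.81 total_interest=$102.81
After 7 (deposit($100)): balance=$2702.81 total_interest=$102.81
After 8 (month_end (apply 3% monthly interest)): balance=$2783.89 total_interest=$183.89
After 9 (month_end (apply 3% monthly interest)): balance=$2867.40 total_interest=$267.40
After 10 (year_end (apply 8% annual interest)): balance=$3096.79 total_interest=$496.79
After 11 (deposit($50)): balance=$3146.79 total_interest=$496.79
After 12 (deposit($1000)): balance=$4146.79 total_interest=$496.79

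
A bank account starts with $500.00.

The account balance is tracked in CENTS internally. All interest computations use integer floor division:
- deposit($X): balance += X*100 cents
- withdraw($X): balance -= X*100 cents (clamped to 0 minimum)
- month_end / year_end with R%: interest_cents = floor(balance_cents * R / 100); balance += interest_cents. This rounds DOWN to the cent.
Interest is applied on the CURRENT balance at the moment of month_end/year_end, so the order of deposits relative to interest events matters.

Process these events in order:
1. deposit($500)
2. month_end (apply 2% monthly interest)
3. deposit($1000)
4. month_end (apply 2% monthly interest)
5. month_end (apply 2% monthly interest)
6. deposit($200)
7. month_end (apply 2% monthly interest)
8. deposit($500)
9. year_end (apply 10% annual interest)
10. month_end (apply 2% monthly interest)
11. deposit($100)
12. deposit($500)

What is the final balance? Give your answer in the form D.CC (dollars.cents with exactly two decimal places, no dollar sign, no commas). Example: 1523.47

After 1 (deposit($500)): balance=$1000.00 total_interest=$0.00
After 2 (month_end (apply 2% monthly interest)): balance=$1020.00 total_interest=$20.00
After 3 (deposit($1000)): balance=$2020.00 total_interest=$20.00
After 4 (month_end (apply 2% monthly interest)): balance=$2060.40 total_interest=$60.40
After 5 (month_end (apply 2% monthly interest)): balance=$2101.60 total_interest=$101.60
After 6 (deposit($200)): balance=$2301.60 total_interest=$101.60
After 7 (month_end (apply 2% monthly interest)): balance=$2347.63 total_interest=$147.63
After 8 (deposit($500)): balance=$2847.63 total_interest=$147.63
After 9 (year_end (apply 10% annual interest)): balance=$3132.39 total_interest=$432.39
After 10 (month_end (apply 2% monthly interest)): balance=$3195.03 total_interest=$495.03
After 11 (deposit($100)): balance=$3295.03 total_interest=$495.03
After 12 (deposit($500)): balance=$3795.03 total_interest=$495.03

Answer: 3795.03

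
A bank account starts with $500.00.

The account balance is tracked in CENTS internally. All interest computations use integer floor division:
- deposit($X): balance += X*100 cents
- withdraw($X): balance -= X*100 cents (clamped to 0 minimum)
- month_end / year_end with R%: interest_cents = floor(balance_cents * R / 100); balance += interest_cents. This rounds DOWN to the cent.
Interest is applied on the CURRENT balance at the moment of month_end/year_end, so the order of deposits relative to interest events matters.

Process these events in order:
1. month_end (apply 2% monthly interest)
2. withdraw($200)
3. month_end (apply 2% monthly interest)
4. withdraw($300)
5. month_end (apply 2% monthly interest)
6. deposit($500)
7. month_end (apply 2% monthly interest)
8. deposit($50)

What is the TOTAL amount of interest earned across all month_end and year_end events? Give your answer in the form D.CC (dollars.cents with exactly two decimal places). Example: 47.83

Answer: 26.85

Derivation:
After 1 (month_end (apply 2% monthly interest)): balance=$510.00 total_interest=$10.00
After 2 (withdraw($200)): balance=$310.00 total_interest=$10.00
After 3 (month_end (apply 2% monthly interest)): balance=$316.20 total_interest=$16.20
After 4 (withdraw($300)): balance=$16.20 total_interest=$16.20
After 5 (month_end (apply 2% monthly interest)): balance=$16.52 total_interest=$16.52
After 6 (deposit($500)): balance=$516.52 total_interest=$16.52
After 7 (month_end (apply 2% monthly interest)): balance=$526.85 total_interest=$26.85
After 8 (deposit($50)): balance=$576.85 total_interest=$26.85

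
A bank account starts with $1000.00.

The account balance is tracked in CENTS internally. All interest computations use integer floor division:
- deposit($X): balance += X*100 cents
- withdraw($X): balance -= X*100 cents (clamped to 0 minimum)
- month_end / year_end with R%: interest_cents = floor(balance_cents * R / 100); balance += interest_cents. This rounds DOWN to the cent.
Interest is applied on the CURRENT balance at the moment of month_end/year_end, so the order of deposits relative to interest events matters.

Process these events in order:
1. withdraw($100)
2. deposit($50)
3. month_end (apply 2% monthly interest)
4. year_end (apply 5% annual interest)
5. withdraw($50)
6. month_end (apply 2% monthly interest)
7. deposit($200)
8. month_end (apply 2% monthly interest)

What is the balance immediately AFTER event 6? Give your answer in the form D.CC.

After 1 (withdraw($100)): balance=$900.00 total_interest=$0.00
After 2 (deposit($50)): balance=$950.00 total_interest=$0.00
After 3 (month_end (apply 2% monthly interest)): balance=$969.00 total_interest=$19.00
After 4 (year_end (apply 5% annual interest)): balance=$1017.45 total_interest=$67.45
After 5 (withdraw($50)): balance=$967.45 total_interest=$67.45
After 6 (month_end (apply 2% monthly interest)): balance=$986.79 total_interest=$86.79

Answer: 986.79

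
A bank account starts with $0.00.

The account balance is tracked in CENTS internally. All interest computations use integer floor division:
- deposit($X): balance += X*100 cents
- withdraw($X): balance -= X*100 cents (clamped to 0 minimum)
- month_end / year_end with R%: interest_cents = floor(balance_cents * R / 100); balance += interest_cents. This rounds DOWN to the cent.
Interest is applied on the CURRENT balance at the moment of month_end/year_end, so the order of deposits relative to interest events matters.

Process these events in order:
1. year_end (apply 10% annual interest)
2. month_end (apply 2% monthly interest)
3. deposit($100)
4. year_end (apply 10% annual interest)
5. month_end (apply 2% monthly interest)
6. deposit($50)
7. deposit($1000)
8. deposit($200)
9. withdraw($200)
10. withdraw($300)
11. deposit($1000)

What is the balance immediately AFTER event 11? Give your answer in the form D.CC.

Answer: 1862.20

Derivation:
After 1 (year_end (apply 10% annual interest)): balance=$0.00 total_interest=$0.00
After 2 (month_end (apply 2% monthly interest)): balance=$0.00 total_interest=$0.00
After 3 (deposit($100)): balance=$100.00 total_interest=$0.00
After 4 (year_end (apply 10% annual interest)): balance=$110.00 total_interest=$10.00
After 5 (month_end (apply 2% monthly interest)): balance=$112.20 total_interest=$12.20
After 6 (deposit($50)): balance=$162.20 total_interest=$12.20
After 7 (deposit($1000)): balance=$1162.20 total_interest=$12.20
After 8 (deposit($200)): balance=$1362.20 total_interest=$12.20
After 9 (withdraw($200)): balance=$1162.20 total_interest=$12.20
After 10 (withdraw($300)): balance=$862.20 total_interest=$12.20
After 11 (deposit($1000)): balance=$1862.20 total_interest=$12.20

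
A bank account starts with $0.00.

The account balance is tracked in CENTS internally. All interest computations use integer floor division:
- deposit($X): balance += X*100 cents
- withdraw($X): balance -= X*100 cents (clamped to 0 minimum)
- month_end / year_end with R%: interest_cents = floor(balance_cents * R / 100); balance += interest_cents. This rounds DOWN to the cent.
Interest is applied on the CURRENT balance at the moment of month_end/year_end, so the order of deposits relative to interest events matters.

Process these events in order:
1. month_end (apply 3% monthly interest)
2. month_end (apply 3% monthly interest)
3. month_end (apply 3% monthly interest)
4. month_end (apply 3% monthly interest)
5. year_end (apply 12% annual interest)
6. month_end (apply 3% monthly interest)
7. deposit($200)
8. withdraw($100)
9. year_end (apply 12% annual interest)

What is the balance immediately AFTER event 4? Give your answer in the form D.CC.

After 1 (month_end (apply 3% monthly interest)): balance=$0.00 total_interest=$0.00
After 2 (month_end (apply 3% monthly interest)): balance=$0.00 total_interest=$0.00
After 3 (month_end (apply 3% monthly interest)): balance=$0.00 total_interest=$0.00
After 4 (month_end (apply 3% monthly interest)): balance=$0.00 total_interest=$0.00

Answer: 0.00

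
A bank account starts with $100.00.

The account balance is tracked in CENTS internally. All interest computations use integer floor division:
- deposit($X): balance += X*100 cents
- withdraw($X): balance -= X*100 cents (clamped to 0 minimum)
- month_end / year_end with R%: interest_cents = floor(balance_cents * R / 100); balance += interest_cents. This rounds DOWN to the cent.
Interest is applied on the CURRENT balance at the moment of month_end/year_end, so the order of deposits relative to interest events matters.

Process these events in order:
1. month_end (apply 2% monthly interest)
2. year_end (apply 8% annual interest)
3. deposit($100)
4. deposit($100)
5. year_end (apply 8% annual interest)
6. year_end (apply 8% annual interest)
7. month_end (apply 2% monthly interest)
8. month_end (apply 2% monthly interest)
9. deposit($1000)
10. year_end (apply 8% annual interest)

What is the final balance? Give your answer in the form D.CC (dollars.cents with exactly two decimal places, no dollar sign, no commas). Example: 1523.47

Answer: 1486.46

Derivation:
After 1 (month_end (apply 2% monthly interest)): balance=$102.00 total_interest=$2.00
After 2 (year_end (apply 8% annual interest)): balance=$110.16 total_interest=$10.16
After 3 (deposit($100)): balance=$210.16 total_interest=$10.16
After 4 (deposit($100)): balance=$310.16 total_interest=$10.16
After 5 (year_end (apply 8% annual interest)): balance=$334.97 total_interest=$34.97
After 6 (year_end (apply 8% annual interest)): balance=$361.76 total_interest=$61.76
After 7 (month_end (apply 2% monthly interest)): balance=$368.99 total_interest=$68.99
After 8 (month_end (apply 2% monthly interest)): balance=$376.36 total_interest=$76.36
After 9 (deposit($1000)): balance=$1376.36 total_interest=$76.36
After 10 (year_end (apply 8% annual interest)): balance=$1486.46 total_interest=$186.46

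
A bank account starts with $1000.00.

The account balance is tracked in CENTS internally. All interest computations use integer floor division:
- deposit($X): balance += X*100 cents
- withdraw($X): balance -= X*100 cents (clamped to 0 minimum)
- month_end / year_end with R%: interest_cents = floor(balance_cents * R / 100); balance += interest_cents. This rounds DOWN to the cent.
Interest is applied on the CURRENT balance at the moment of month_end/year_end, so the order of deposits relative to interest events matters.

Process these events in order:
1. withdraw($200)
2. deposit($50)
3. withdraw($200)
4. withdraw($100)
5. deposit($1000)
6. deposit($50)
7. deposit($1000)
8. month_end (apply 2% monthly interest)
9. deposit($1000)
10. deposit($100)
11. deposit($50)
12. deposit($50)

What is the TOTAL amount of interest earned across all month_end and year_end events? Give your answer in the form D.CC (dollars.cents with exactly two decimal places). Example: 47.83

Answer: 52.00

Derivation:
After 1 (withdraw($200)): balance=$800.00 total_interest=$0.00
After 2 (deposit($50)): balance=$850.00 total_interest=$0.00
After 3 (withdraw($200)): balance=$650.00 total_interest=$0.00
After 4 (withdraw($100)): balance=$550.00 total_interest=$0.00
After 5 (deposit($1000)): balance=$1550.00 total_interest=$0.00
After 6 (deposit($50)): balance=$1600.00 total_interest=$0.00
After 7 (deposit($1000)): balance=$2600.00 total_interest=$0.00
After 8 (month_end (apply 2% monthly interest)): balance=$2652.00 total_interest=$52.00
After 9 (deposit($1000)): balance=$3652.00 total_interest=$52.00
After 10 (deposit($100)): balance=$3752.00 total_interest=$52.00
After 11 (deposit($50)): balance=$3802.00 total_interest=$52.00
After 12 (deposit($50)): balance=$3852.00 total_interest=$52.00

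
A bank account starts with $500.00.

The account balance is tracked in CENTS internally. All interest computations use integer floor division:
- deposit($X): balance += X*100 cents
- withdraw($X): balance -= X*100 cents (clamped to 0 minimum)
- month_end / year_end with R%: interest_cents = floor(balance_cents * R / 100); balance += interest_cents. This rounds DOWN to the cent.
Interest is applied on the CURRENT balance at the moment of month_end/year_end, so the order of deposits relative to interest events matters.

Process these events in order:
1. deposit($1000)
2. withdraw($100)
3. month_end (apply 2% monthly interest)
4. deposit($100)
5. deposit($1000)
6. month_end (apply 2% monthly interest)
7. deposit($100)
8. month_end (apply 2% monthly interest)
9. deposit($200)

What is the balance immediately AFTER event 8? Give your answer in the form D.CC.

After 1 (deposit($1000)): balance=$1500.00 total_interest=$0.00
After 2 (withdraw($100)): balance=$1400.00 total_interest=$0.00
After 3 (month_end (apply 2% monthly interest)): balance=$1428.00 total_interest=$28.00
After 4 (deposit($100)): balance=$1528.00 total_interest=$28.00
After 5 (deposit($1000)): balance=$2528.00 total_interest=$28.00
After 6 (month_end (apply 2% monthly interest)): balance=$2578.56 total_interest=$78.56
After 7 (deposit($100)): balance=$2678.56 total_interest=$78.56
After 8 (month_end (apply 2% monthly interest)): balance=$2732.13 total_interest=$132.13

Answer: 2732.13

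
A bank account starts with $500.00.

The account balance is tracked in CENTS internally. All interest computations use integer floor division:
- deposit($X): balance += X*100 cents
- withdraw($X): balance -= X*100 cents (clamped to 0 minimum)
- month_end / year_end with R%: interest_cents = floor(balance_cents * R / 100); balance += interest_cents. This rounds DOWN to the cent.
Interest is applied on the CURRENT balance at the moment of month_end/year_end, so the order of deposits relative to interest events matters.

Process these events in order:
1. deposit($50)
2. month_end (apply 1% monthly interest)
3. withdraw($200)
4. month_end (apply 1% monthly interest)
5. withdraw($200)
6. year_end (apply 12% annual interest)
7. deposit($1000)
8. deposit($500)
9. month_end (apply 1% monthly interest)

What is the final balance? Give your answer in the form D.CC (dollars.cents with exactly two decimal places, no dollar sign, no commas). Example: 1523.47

Answer: 1694.91

Derivation:
After 1 (deposit($50)): balance=$550.00 total_interest=$0.00
After 2 (month_end (apply 1% monthly interest)): balance=$555.50 total_interest=$5.50
After 3 (withdraw($200)): balance=$355.50 total_interest=$5.50
After 4 (month_end (apply 1% monthly interest)): balance=$359.05 total_interest=$9.05
After 5 (withdraw($200)): balance=$159.05 total_interest=$9.05
After 6 (year_end (apply 12% annual interest)): balance=$178.13 total_interest=$28.13
After 7 (deposit($1000)): balance=$1178.13 total_interest=$28.13
After 8 (deposit($500)): balance=$1678.13 total_interest=$28.13
After 9 (month_end (apply 1% monthly interest)): balance=$1694.91 total_interest=$44.91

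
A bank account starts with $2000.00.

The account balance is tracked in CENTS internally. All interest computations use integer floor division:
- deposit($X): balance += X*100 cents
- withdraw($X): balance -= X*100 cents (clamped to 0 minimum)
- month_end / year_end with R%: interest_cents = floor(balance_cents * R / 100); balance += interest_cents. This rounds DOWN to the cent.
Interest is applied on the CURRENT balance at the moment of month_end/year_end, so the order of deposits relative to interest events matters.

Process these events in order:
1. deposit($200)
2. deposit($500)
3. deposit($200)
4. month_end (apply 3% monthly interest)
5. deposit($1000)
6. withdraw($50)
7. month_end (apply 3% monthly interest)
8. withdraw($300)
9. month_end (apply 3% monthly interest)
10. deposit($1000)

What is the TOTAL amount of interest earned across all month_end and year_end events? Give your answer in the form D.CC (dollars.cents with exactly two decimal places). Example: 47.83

After 1 (deposit($200)): balance=$2200.00 total_interest=$0.00
After 2 (deposit($500)): balance=$2700.00 total_interest=$0.00
After 3 (deposit($200)): balance=$2900.00 total_interest=$0.00
After 4 (month_end (apply 3% monthly interest)): balance=$2987.00 total_interest=$87.00
After 5 (deposit($1000)): balance=$3987.00 total_interest=$87.00
After 6 (withdraw($50)): balance=$3937.00 total_interest=$87.00
After 7 (month_end (apply 3% monthly interest)): balance=$4055.11 total_interest=$205.11
After 8 (withdraw($300)): balance=$3755.11 total_interest=$205.11
After 9 (month_end (apply 3% monthly interest)): balance=$3867.76 total_interest=$317.76
After 10 (deposit($1000)): balance=$4867.76 total_interest=$317.76

Answer: 317.76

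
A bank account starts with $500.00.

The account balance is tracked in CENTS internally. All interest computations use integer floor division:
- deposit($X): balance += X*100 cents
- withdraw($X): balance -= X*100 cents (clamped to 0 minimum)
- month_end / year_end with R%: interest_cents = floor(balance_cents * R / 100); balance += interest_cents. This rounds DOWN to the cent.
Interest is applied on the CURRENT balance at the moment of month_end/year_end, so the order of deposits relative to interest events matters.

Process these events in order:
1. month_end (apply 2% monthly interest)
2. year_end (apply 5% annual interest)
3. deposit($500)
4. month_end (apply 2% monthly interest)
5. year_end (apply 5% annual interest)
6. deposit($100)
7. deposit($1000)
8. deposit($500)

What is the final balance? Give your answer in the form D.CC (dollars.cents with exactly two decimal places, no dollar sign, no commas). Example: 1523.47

Answer: 2709.02

Derivation:
After 1 (month_end (apply 2% monthly interest)): balance=$510.00 total_interest=$10.00
After 2 (year_end (apply 5% annual interest)): balance=$535.50 total_interest=$35.50
After 3 (deposit($500)): balance=$1035.50 total_interest=$35.50
After 4 (month_end (apply 2% monthly interest)): balance=$1056.21 total_interest=$56.21
After 5 (year_end (apply 5% annual interest)): balance=$1109.02 total_interest=$109.02
After 6 (deposit($100)): balance=$1209.02 total_interest=$109.02
After 7 (deposit($1000)): balance=$2209.02 total_interest=$109.02
After 8 (deposit($500)): balance=$2709.02 total_interest=$109.02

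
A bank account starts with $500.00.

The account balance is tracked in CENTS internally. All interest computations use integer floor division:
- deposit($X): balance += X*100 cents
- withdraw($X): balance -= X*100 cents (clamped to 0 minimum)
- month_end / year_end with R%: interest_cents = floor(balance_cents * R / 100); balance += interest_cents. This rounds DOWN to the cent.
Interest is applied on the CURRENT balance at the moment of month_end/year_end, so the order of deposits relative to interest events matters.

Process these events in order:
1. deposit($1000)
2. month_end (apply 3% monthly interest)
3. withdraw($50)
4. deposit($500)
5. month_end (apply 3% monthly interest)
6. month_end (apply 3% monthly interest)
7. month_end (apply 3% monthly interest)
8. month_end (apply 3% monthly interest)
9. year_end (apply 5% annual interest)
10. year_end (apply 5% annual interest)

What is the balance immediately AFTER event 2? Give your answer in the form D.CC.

Answer: 1545.00

Derivation:
After 1 (deposit($1000)): balance=$1500.00 total_interest=$0.00
After 2 (month_end (apply 3% monthly interest)): balance=$1545.00 total_interest=$45.00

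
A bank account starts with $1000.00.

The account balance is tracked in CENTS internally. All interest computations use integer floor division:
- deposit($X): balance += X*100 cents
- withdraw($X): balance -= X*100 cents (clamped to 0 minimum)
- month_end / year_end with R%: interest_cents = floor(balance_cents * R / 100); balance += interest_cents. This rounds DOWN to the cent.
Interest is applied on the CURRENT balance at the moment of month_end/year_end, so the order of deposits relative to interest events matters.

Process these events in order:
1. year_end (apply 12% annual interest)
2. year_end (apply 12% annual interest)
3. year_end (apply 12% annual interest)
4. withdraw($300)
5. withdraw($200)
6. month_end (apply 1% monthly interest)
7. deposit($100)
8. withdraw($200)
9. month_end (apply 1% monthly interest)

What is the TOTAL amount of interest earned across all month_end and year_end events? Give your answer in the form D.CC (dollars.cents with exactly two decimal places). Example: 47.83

Answer: 422.09

Derivation:
After 1 (year_end (apply 12% annual interest)): balance=$1120.00 total_interest=$120.00
After 2 (year_end (apply 12% annual interest)): balance=$1254.40 total_interest=$254.40
After 3 (year_end (apply 12% annual interest)): balance=$1404.92 total_interest=$404.92
After 4 (withdraw($300)): balance=$1104.92 total_interest=$404.92
After 5 (withdraw($200)): balance=$904.92 total_interest=$404.92
After 6 (month_end (apply 1% monthly interest)): balance=$913.96 total_interest=$413.96
After 7 (deposit($100)): balance=$1013.96 total_interest=$413.96
After 8 (withdraw($200)): balance=$813.96 total_interest=$413.96
After 9 (month_end (apply 1% monthly interest)): balance=$822.09 total_interest=$422.09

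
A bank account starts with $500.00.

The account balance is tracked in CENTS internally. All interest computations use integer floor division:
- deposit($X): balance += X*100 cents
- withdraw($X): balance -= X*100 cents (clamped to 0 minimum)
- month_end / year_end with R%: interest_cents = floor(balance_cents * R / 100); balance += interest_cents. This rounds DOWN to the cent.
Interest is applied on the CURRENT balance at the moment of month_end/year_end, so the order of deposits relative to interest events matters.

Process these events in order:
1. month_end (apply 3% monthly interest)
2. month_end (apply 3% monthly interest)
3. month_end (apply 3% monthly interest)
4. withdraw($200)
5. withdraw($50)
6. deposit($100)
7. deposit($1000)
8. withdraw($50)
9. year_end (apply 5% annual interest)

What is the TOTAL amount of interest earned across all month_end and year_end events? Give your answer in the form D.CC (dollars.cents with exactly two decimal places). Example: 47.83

Answer: 113.67

Derivation:
After 1 (month_end (apply 3% monthly interest)): balance=$515.00 total_interest=$15.00
After 2 (month_end (apply 3% monthly interest)): balance=$530.45 total_interest=$30.45
After 3 (month_end (apply 3% monthly interest)): balance=$546.36 total_interest=$46.36
After 4 (withdraw($200)): balance=$346.36 total_interest=$46.36
After 5 (withdraw($50)): balance=$296.36 total_interest=$46.36
After 6 (deposit($100)): balance=$396.36 total_interest=$46.36
After 7 (deposit($1000)): balance=$1396.36 total_interest=$46.36
After 8 (withdraw($50)): balance=$1346.36 total_interest=$46.36
After 9 (year_end (apply 5% annual interest)): balance=$1413.67 total_interest=$113.67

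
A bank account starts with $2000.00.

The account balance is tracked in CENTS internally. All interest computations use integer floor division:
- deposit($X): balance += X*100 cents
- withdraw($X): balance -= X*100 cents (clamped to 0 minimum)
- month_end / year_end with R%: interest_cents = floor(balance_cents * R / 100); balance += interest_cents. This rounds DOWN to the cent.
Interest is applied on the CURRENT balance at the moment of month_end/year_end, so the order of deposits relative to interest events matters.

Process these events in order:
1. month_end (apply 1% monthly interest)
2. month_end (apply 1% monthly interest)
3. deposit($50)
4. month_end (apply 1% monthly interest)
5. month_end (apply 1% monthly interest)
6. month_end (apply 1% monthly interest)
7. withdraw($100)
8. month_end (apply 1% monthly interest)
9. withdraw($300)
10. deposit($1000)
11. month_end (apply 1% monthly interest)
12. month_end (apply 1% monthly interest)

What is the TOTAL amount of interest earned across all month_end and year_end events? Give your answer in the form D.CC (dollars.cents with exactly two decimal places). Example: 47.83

Answer: 179.81

Derivation:
After 1 (month_end (apply 1% monthly interest)): balance=$2020.00 total_interest=$20.00
After 2 (month_end (apply 1% monthly interest)): balance=$2040.20 total_interest=$40.20
After 3 (deposit($50)): balance=$2090.20 total_interest=$40.20
After 4 (month_end (apply 1% monthly interest)): balance=$2111.10 total_interest=$61.10
After 5 (month_end (apply 1% monthly interest)): balance=$2132.21 total_interest=$82.21
After 6 (month_end (apply 1% monthly interest)): balance=$2153.53 total_interest=$103.53
After 7 (withdraw($100)): balance=$2053.53 total_interest=$103.53
After 8 (month_end (apply 1% monthly interest)): balance=$2074.06 total_interest=$124.06
After 9 (withdraw($300)): balance=$1774.06 total_interest=$124.06
After 10 (deposit($1000)): balance=$2774.06 total_interest=$124.06
After 11 (month_end (apply 1% monthly interest)): balance=$2801.80 total_interest=$151.80
After 12 (month_end (apply 1% monthly interest)): balance=$2829.81 total_interest=$179.81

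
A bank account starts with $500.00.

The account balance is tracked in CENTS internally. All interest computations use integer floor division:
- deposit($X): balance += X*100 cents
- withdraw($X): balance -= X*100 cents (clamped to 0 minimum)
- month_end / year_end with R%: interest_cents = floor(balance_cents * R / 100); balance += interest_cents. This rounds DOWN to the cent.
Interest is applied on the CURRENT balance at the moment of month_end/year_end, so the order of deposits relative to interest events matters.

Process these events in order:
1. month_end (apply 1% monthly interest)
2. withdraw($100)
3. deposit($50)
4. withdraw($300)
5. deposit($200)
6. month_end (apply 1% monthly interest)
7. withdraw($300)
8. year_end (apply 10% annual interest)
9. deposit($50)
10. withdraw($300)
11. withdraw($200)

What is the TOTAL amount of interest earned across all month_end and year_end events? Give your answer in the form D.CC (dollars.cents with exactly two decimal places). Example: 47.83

After 1 (month_end (apply 1% monthly interest)): balance=$505.00 total_interest=$5.00
After 2 (withdraw($100)): balance=$405.00 total_interest=$5.00
After 3 (deposit($50)): balance=$455.00 total_interest=$5.00
After 4 (withdraw($300)): balance=$155.00 total_interest=$5.00
After 5 (deposit($200)): balance=$355.00 total_interest=$5.00
After 6 (month_end (apply 1% monthly interest)): balance=$358.55 total_interest=$8.55
After 7 (withdraw($300)): balance=$58.55 total_interest=$8.55
After 8 (year_end (apply 10% annual interest)): balance=$64.40 total_interest=$14.40
After 9 (deposit($50)): balance=$114.40 total_interest=$14.40
After 10 (withdraw($300)): balance=$0.00 total_interest=$14.40
After 11 (withdraw($200)): balance=$0.00 total_interest=$14.40

Answer: 14.40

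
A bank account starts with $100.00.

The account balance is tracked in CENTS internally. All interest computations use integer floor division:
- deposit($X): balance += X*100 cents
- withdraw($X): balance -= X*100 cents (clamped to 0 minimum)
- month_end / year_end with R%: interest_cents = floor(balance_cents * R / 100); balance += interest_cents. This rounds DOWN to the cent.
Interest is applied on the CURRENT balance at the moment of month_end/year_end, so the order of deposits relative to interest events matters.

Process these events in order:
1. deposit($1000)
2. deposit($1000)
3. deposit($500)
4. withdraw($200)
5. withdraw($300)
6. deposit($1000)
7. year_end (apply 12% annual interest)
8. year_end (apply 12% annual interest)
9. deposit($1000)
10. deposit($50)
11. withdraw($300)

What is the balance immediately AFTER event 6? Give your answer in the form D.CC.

After 1 (deposit($1000)): balance=$1100.00 total_interest=$0.00
After 2 (deposit($1000)): balance=$2100.00 total_interest=$0.00
After 3 (deposit($500)): balance=$2600.00 total_interest=$0.00
After 4 (withdraw($200)): balance=$2400.00 total_interest=$0.00
After 5 (withdraw($300)): balance=$2100.00 total_interest=$0.00
After 6 (deposit($1000)): balance=$3100.00 total_interest=$0.00

Answer: 3100.00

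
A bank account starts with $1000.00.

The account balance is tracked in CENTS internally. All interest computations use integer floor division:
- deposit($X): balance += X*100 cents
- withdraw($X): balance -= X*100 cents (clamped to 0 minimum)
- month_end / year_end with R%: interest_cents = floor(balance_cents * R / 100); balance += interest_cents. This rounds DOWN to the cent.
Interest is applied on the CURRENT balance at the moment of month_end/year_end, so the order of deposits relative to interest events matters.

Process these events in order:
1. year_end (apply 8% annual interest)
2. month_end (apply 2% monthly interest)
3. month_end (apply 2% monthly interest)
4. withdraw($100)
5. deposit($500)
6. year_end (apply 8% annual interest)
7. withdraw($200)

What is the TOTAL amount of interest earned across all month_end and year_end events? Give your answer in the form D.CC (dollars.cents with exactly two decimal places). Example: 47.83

After 1 (year_end (apply 8% annual interest)): balance=$1080.00 total_interest=$80.00
After 2 (month_end (apply 2% monthly interest)): balance=$1101.60 total_interest=$101.60
After 3 (month_end (apply 2% monthly interest)): balance=$1123.63 total_interest=$123.63
After 4 (withdraw($100)): balance=$1023.63 total_interest=$123.63
After 5 (deposit($500)): balance=$1523.63 total_interest=$123.63
After 6 (year_end (apply 8% annual interest)): balance=$1645.52 total_interest=$245.52
After 7 (withdraw($200)): balance=$1445.52 total_interest=$245.52

Answer: 245.52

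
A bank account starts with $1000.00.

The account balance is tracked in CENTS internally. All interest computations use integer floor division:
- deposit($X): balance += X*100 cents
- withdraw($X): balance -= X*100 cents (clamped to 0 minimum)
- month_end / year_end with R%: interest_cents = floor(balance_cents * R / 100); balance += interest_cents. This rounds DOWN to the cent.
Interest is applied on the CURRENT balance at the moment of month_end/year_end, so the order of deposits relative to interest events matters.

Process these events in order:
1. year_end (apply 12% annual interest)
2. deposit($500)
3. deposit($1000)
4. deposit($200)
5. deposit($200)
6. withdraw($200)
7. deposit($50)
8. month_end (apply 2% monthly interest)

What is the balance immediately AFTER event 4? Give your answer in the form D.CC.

After 1 (year_end (apply 12% annual interest)): balance=$1120.00 total_interest=$120.00
After 2 (deposit($500)): balance=$1620.00 total_interest=$120.00
After 3 (deposit($1000)): balance=$2620.00 total_interest=$120.00
After 4 (deposit($200)): balance=$2820.00 total_interest=$120.00

Answer: 2820.00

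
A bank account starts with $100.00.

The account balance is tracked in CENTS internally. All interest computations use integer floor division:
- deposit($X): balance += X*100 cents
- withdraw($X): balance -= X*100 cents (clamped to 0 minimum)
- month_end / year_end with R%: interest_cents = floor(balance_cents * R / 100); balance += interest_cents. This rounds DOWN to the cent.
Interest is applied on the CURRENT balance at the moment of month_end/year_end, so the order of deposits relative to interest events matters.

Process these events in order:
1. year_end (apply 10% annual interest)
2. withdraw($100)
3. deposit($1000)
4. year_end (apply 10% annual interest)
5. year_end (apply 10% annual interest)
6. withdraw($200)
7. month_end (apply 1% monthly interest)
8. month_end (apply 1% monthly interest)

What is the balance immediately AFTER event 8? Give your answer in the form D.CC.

Answer: 1042.64

Derivation:
After 1 (year_end (apply 10% annual interest)): balance=$110.00 total_interest=$10.00
After 2 (withdraw($100)): balance=$10.00 total_interest=$10.00
After 3 (deposit($1000)): balance=$1010.00 total_interest=$10.00
After 4 (year_end (apply 10% annual interest)): balance=$1111.00 total_interest=$111.00
After 5 (year_end (apply 10% annual interest)): balance=$1222.10 total_interest=$222.10
After 6 (withdraw($200)): balance=$1022.10 total_interest=$222.10
After 7 (month_end (apply 1% monthly interest)): balance=$1032.32 total_interest=$232.32
After 8 (month_end (apply 1% monthly interest)): balance=$1042.64 total_interest=$242.64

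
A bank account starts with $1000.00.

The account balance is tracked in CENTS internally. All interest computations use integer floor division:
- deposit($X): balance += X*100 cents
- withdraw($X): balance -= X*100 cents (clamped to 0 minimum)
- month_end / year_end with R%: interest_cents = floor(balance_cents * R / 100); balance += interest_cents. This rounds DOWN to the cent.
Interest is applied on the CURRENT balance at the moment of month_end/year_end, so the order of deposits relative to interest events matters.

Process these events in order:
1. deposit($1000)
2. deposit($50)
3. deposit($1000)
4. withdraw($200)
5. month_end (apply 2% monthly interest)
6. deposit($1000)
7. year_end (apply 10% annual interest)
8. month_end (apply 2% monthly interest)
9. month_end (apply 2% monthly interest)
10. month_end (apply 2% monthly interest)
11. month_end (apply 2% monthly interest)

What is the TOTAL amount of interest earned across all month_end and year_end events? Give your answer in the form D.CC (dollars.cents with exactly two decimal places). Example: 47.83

Answer: 801.95

Derivation:
After 1 (deposit($1000)): balance=$2000.00 total_interest=$0.00
After 2 (deposit($50)): balance=$2050.00 total_interest=$0.00
After 3 (deposit($1000)): balance=$3050.00 total_interest=$0.00
After 4 (withdraw($200)): balance=$2850.00 total_interest=$0.00
After 5 (month_end (apply 2% monthly interest)): balance=$2907.00 total_interest=$57.00
After 6 (deposit($1000)): balance=$3907.00 total_interest=$57.00
After 7 (year_end (apply 10% annual interest)): balance=$4297.70 total_interest=$447.70
After 8 (month_end (apply 2% monthly interest)): balance=$4383.65 total_interest=$533.65
After 9 (month_end (apply 2% monthly interest)): balance=$4471.32 total_interest=$621.32
After 10 (month_end (apply 2% monthly interest)): balance=$4560.74 total_interest=$710.74
After 11 (month_end (apply 2% monthly interest)): balance=$4651.95 total_interest=$801.95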